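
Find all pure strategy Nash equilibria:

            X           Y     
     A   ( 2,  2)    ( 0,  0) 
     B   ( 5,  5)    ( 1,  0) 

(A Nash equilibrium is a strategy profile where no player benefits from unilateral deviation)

Nash equilibrium: (B, X)

Work:
Best responses:
  P1 vs X: payoffs [2, 5] → best response B (payoff 5)
  P1 vs Y: payoffs [0, 1] → best response B (payoff 1)
  P2 vs A: payoffs [2, 0] → best response X (payoff 2)
  P2 vs B: payoffs [5, 0] → best response X (payoff 5)
Mutual best responses: (B,X) → Nash equilibria.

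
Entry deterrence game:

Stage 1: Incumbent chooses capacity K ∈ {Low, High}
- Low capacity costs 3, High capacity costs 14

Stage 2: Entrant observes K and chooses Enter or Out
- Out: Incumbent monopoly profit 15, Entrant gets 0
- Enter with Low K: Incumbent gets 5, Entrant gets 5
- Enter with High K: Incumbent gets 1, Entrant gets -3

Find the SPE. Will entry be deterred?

SPE: (Low, Enter|Low, Out|High); Entry not deterred. Incumbent net profit = 2, Entrant gets 5

Work:
After Low K: Entrant enters (5 > 0)
After High K: Entrant stays out (-3 < 0)
Incumbent: Low → 5−3=2, High → 15−14=1
Incumbent chooses Low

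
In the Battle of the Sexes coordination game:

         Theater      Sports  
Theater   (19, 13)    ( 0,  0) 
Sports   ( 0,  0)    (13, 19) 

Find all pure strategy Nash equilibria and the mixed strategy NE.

Pure NE: (Theater, Theater) and (Sports, Sports); Mixed NE: p = 0.5938, q = 0.4062

Work:
Check pure NE:
(Theater, Theater): (19, 13) - no unilateral deviation beneficial
(Sports, Sports): (13, 19) - no unilateral deviation beneficial
Mixed NE: P1 plays Theater with p = 0.5938, P2 plays Theater with q = 0.4062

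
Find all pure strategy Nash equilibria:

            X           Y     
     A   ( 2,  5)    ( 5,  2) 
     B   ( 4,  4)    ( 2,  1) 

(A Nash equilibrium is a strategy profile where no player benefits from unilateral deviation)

Nash equilibrium: (B, X)

Work:
Best responses:
  P1 vs X: payoffs [2, 4] → best response B (payoff 4)
  P1 vs Y: payoffs [5, 2] → best response A (payoff 5)
  P2 vs A: payoffs [5, 2] → best response X (payoff 5)
  P2 vs B: payoffs [4, 1] → best response X (payoff 4)
Mutual best responses: (B,X) → Nash equilibria.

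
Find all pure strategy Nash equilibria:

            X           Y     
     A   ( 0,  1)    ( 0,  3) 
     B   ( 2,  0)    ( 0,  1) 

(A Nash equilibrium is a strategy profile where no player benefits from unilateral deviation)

Nash equilibrium: (A, Y), (B, Y)

Work:
Best responses:
  P1 vs X: payoffs [0, 2] → best response B (payoff 2)
  P1 vs Y: payoffs [0, 0] → best response A/B (payoff 0)
  P2 vs A: payoffs [1, 3] → best response Y (payoff 3)
  P2 vs B: payoffs [0, 1] → best response Y (payoff 1)
Mutual best responses: (A,Y), (B,Y) → Nash equilibria.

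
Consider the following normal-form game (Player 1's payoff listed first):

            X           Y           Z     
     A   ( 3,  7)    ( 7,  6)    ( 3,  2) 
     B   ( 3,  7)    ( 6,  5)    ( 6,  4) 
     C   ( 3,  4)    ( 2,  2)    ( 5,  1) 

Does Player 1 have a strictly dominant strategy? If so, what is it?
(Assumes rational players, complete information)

No strictly dominant strategy exists for Player 1

Work:
A strategy strictly dominates another if it gives a strictly higher payoff against every opponent action. Compare each pair of P1's strategies column-by-column:
  A vs B: [3 vs 3, 7 vs 6, 3 vs 6] → A does not strictly dominate B (column X: 3 ≤ 3)
  A vs C: [3 vs 3, 7 vs 2, 3 vs 5] → A does not strictly dominate C (column X: 3 ≤ 3)
  B vs A: [3 vs 3, 6 vs 7, 6 vs 3] → B does not strictly dominate A (column X: 3 ≤ 3)
  B vs C: [3 vs 3, 6 vs 2, 6 vs 5] → B does not strictly dominate C (column X: 3 ≤ 3)
  C vs A: [3 vs 3, 2 vs 7, 5 vs 3] → C does not strictly dominate A (column X: 3 ≤ 3)
  C vs B: [3 vs 3, 2 vs 6, 5 vs 6] → C does not strictly dominate B (column X: 3 ≤ 3)
No single strategy strictly dominates all others → no strictly dominant strategy.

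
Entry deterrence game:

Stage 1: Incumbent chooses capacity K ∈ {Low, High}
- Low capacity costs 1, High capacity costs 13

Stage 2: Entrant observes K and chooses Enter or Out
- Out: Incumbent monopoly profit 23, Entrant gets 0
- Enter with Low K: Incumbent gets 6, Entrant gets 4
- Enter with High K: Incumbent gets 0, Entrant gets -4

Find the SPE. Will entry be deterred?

SPE: (High, Enter|Low, Out|High); Entry deterred. Incumbent net profit = 10

Work:
After Low K: Entrant enters (4 > 0)
After High K: Entrant stays out (-4 < 0)
Incumbent: Low → 6−1=5, High → 23−13=10
Incumbent chooses High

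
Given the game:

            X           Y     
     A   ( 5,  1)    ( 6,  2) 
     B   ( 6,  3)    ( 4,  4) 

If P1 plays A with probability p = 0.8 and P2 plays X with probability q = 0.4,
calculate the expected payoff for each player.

E[P1] = 5.44, E[P2] = 2.0

Work:
E[P1] = p·q·π₁(A,X) + p·(1-q)·π₁(A,Y) + (1-p)·q·π₁(B,X) + (1-p)·(1-q)·π₁(B,Y)
= 0.8·0.4·5 + 0.8·0.6·6 + 0.2·0.4·6 + 0.2·0.6·4
= 5.44

E[P2] = 2.0 (similar calculation)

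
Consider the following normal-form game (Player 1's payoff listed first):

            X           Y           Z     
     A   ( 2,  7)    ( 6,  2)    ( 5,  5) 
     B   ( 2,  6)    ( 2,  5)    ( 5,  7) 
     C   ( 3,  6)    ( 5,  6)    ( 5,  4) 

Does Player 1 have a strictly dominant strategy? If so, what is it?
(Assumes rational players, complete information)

No strictly dominant strategy exists for Player 1

Work:
A strategy strictly dominates another if it gives a strictly higher payoff against every opponent action. Compare each pair of P1's strategies column-by-column:
  A vs B: [2 vs 2, 6 vs 2, 5 vs 5] → A does not strictly dominate B (column X: 2 ≤ 2)
  A vs C: [2 vs 3, 6 vs 5, 5 vs 5] → A does not strictly dominate C (column X: 2 ≤ 3)
  B vs A: [2 vs 2, 2 vs 6, 5 vs 5] → B does not strictly dominate A (column X: 2 ≤ 2)
  B vs C: [2 vs 3, 2 vs 5, 5 vs 5] → B does not strictly dominate C (column X: 2 ≤ 3)
  C vs A: [3 vs 2, 5 vs 6, 5 vs 5] → C does not strictly dominate A (column Y: 5 ≤ 6)
  C vs B: [3 vs 2, 5 vs 2, 5 vs 5] → C does not strictly dominate B (column Z: 5 ≤ 5)
No single strategy strictly dominates all others → no strictly dominant strategy.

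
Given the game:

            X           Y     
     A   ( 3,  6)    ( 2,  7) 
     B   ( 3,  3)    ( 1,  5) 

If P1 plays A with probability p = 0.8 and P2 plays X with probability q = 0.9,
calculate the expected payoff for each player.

E[P1] = 2.88, E[P2] = 5.52

Work:
E[P1] = p·q·π₁(A,X) + p·(1-q)·π₁(A,Y) + (1-p)·q·π₁(B,X) + (1-p)·(1-q)·π₁(B,Y)
= 0.8·0.9·3 + 0.8·0.1·2 + 0.2·0.9·3 + 0.2·0.1·1
= 2.88

E[P2] = 5.52 (similar calculation)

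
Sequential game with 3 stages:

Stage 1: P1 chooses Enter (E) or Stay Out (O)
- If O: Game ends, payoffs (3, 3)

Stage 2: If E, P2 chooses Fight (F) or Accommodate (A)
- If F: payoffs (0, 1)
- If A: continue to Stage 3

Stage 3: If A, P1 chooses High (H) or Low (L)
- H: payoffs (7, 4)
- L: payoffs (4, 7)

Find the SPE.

SPE: (E, A, H); Outcome (7, 4)

Work:
Stage 3: P1 chooses H (7 vs 4)
Stage 2: P2: F->1, A->4 (anticipating H). Choose A
Stage 1: P1: O->3, E->7 (anticipating A, H). Choose E
SPE path: E -> A -> H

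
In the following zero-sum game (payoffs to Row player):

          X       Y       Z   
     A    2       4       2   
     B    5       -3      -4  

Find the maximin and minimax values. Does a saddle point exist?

Maximin = 2, Minimax = 2, Saddle: True

Work:
Row minimums: [2, -4] → maximin = 2
Column maximums: [5, 4, 2] → minimax = 2
Saddle point exists! Game value = 2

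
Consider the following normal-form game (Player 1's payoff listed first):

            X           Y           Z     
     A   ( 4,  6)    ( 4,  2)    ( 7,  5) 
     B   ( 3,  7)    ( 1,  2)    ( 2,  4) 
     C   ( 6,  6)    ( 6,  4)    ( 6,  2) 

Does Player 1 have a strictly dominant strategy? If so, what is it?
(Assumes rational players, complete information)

No strictly dominant strategy exists for Player 1

Work:
A strategy strictly dominates another if it gives a strictly higher payoff against every opponent action. Compare each pair of P1's strategies column-by-column:
  A vs B: [4 vs 3, 4 vs 1, 7 vs 2] → A strictly dominates B
  A vs C: [4 vs 6, 4 vs 6, 7 vs 6] → A does not strictly dominate C (column X: 4 ≤ 6)
  B vs A: [3 vs 4, 1 vs 4, 2 vs 7] → B does not strictly dominate A (column X: 3 ≤ 4)
  B vs C: [3 vs 6, 1 vs 6, 2 vs 6] → B does not strictly dominate C (column X: 3 ≤ 6)
  C vs A: [6 vs 4, 6 vs 4, 6 vs 7] → C does not strictly dominate A (column Z: 6 ≤ 7)
  C vs B: [6 vs 3, 6 vs 1, 6 vs 2] → C strictly dominates B
No single strategy strictly dominates all others → no strictly dominant strategy.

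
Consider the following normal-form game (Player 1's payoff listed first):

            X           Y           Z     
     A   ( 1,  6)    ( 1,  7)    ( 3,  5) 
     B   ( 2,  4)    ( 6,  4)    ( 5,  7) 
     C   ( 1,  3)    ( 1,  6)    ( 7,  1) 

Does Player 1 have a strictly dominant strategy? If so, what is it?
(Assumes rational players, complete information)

No strictly dominant strategy exists for Player 1

Work:
A strategy strictly dominates another if it gives a strictly higher payoff against every opponent action. Compare each pair of P1's strategies column-by-column:
  A vs B: [1 vs 2, 1 vs 6, 3 vs 5] → A does not strictly dominate B (column X: 1 ≤ 2)
  A vs C: [1 vs 1, 1 vs 1, 3 vs 7] → A does not strictly dominate C (column X: 1 ≤ 1)
  B vs A: [2 vs 1, 6 vs 1, 5 vs 3] → B strictly dominates A
  B vs C: [2 vs 1, 6 vs 1, 5 vs 7] → B does not strictly dominate C (column Z: 5 ≤ 7)
  C vs A: [1 vs 1, 1 vs 1, 7 vs 3] → C does not strictly dominate A (column X: 1 ≤ 1)
  C vs B: [1 vs 2, 1 vs 6, 7 vs 5] → C does not strictly dominate B (column X: 1 ≤ 2)
No single strategy strictly dominates all others → no strictly dominant strategy.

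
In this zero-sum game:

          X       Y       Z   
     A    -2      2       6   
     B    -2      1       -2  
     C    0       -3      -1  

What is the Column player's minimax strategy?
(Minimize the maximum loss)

Column should play X, value = 0

Work:
Column player minimizes Row's maximum payoff:
Column X: max payoff to Row = 0
Column Y: max payoff to Row = 2
Column Z: max payoff to Row = 6
Minimum is 0, achieved by column X.
Minimax strategy: X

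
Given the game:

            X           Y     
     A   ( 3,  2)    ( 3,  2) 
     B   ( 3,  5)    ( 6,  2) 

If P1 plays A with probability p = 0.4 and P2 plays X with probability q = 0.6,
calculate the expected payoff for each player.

E[P1] = 3.72, E[P2] = 3.08

Work:
E[P1] = p·q·π₁(A,X) + p·(1-q)·π₁(A,Y) + (1-p)·q·π₁(B,X) + (1-p)·(1-q)·π₁(B,Y)
= 0.4·0.6·3 + 0.4·0.4·3 + 0.6·0.6·3 + 0.6·0.4·6
= 3.72

E[P2] = 3.08 (similar calculation)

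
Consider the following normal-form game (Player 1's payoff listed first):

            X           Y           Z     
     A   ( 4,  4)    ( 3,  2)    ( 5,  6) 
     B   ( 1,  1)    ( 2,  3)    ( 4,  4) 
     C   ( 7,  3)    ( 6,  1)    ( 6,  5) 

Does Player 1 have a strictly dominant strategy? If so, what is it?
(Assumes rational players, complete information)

Yes, Player 1's strictly dominant strategy is C

Work:
A strategy strictly dominates another if it gives a strictly higher payoff against every opponent action. Compare each pair of P1's strategies column-by-column:
  A vs B: [4 vs 1, 3 vs 2, 5 vs 4] → A strictly dominates B
  A vs C: [4 vs 7, 3 vs 6, 5 vs 6] → A does not strictly dominate C (column X: 4 ≤ 7)
  B vs A: [1 vs 4, 2 vs 3, 4 vs 5] → B does not strictly dominate A (column X: 1 ≤ 4)
  B vs C: [1 vs 7, 2 vs 6, 4 vs 6] → B does not strictly dominate C (column X: 1 ≤ 7)
  C vs A: [7 vs 4, 6 vs 3, 6 vs 5] → C strictly dominates A
  C vs B: [7 vs 1, 6 vs 2, 6 vs 4] → C strictly dominates B
C strictly dominates every other strategy → strictly dominant.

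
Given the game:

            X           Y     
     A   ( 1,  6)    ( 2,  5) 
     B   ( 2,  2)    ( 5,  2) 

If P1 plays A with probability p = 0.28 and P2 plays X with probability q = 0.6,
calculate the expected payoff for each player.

E[P1] = 2.696, E[P2] = 3.008

Work:
E[P1] = p·q·π₁(A,X) + p·(1-q)·π₁(A,Y) + (1-p)·q·π₁(B,X) + (1-p)·(1-q)·π₁(B,Y)
= 0.28·0.6·1 + 0.28·0.4·2 + 0.72·0.6·2 + 0.72·0.4·5
= 2.696

E[P2] = 3.008 (similar calculation)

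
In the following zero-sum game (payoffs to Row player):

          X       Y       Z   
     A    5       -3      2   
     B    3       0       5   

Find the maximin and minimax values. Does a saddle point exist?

Maximin = 0, Minimax = 0, Saddle: True

Work:
Row minimums: [-3, 0] → maximin = 0
Column maximums: [5, 0, 5] → minimax = 0
Saddle point exists! Game value = 0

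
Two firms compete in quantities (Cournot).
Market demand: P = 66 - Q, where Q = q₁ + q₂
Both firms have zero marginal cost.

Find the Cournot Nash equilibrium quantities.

q₁* = q₂* = 22.0; P* = 22.0

Work:
Profit: π_i = P·q_i = (a - q_i - q_j)·q_i
FOC: ∂π_i/∂q_i = a - 2q_i - q_j = 0
Reaction function: q_i = (66 - q_j)/2
Symmetry: q* = 66/3 = 22.0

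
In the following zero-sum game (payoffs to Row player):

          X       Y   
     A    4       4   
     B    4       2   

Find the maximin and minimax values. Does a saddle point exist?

Maximin = 4, Minimax = 4, Saddle: True

Work:
Row minimums: [4, 2] → maximin = 4
Column maximums: [4, 4] → minimax = 4
Saddle point exists! Game value = 4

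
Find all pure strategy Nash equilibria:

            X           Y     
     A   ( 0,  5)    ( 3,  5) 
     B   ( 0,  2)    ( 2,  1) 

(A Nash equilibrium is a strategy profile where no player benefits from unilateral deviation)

Nash equilibrium: (A, X), (A, Y), (B, X)

Work:
Best responses:
  P1 vs X: payoffs [0, 0] → best response A/B (payoff 0)
  P1 vs Y: payoffs [3, 2] → best response A (payoff 3)
  P2 vs A: payoffs [5, 5] → best response X/Y (payoff 5)
  P2 vs B: payoffs [2, 1] → best response X (payoff 2)
Mutual best responses: (A,X), (A,Y), (B,X) → Nash equilibria.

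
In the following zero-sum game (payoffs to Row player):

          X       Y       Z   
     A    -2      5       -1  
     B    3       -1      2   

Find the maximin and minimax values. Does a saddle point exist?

Maximin = -1, Minimax = 2, Saddle: False

Work:
Row minimums: [-2, -1] → maximin = -1
Column maximums: [3, 5, 2] → minimax = 2
No saddle point (maximin ≠ minimax). Mixed strategy needed.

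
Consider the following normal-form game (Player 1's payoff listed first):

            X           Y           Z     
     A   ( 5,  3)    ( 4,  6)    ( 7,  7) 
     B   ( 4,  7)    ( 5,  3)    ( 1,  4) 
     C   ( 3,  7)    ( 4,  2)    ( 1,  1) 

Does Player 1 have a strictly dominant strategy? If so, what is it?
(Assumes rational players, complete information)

No strictly dominant strategy exists for Player 1

Work:
A strategy strictly dominates another if it gives a strictly higher payoff against every opponent action. Compare each pair of P1's strategies column-by-column:
  A vs B: [5 vs 4, 4 vs 5, 7 vs 1] → A does not strictly dominate B (column Y: 4 ≤ 5)
  A vs C: [5 vs 3, 4 vs 4, 7 vs 1] → A does not strictly dominate C (column Y: 4 ≤ 4)
  B vs A: [4 vs 5, 5 vs 4, 1 vs 7] → B does not strictly dominate A (column X: 4 ≤ 5)
  B vs C: [4 vs 3, 5 vs 4, 1 vs 1] → B does not strictly dominate C (column Z: 1 ≤ 1)
  C vs A: [3 vs 5, 4 vs 4, 1 vs 7] → C does not strictly dominate A (column X: 3 ≤ 5)
  C vs B: [3 vs 4, 4 vs 5, 1 vs 1] → C does not strictly dominate B (column X: 3 ≤ 4)
No single strategy strictly dominates all others → no strictly dominant strategy.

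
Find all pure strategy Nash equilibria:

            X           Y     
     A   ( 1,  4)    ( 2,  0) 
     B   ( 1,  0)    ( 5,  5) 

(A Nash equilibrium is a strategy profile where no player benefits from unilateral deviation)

Nash equilibrium: (A, X), (B, Y)

Work:
Best responses:
  P1 vs X: payoffs [1, 1] → best response A/B (payoff 1)
  P1 vs Y: payoffs [2, 5] → best response B (payoff 5)
  P2 vs A: payoffs [4, 0] → best response X (payoff 4)
  P2 vs B: payoffs [0, 5] → best response Y (payoff 5)
Mutual best responses: (A,X), (B,Y) → Nash equilibria.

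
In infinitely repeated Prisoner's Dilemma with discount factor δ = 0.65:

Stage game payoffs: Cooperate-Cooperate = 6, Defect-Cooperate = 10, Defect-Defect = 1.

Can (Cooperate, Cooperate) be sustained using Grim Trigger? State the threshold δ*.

δ* = 0.4444; since δ = 0.65 ≥ 0.4444, cooperation can be sustained

Work:
For Grim Trigger:
Cooperate forever: 6/(1-δ)
Defect then punished: 10 + 1·δ/(1-δ)
Need: 6/(1-δ) ≥ 10 + 1·δ/(1-δ)
Solving: δ ≥ (T-R)/(T-P) = (10-6)/(10-1) = 0.4444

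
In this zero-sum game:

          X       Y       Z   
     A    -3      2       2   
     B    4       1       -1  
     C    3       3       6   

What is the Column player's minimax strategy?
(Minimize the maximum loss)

Column should play Y, value = 3

Work:
Column player minimizes Row's maximum payoff:
Column X: max payoff to Row = 4
Column Y: max payoff to Row = 3
Column Z: max payoff to Row = 6
Minimum is 3, achieved by column Y.
Minimax strategy: Y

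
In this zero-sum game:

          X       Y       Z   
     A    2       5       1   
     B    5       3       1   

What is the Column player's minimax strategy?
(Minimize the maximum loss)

Column should play Z, value = 1

Work:
Column player minimizes Row's maximum payoff:
Column X: max payoff to Row = 5
Column Y: max payoff to Row = 5
Column Z: max payoff to Row = 1
Minimum is 1, achieved by column Z.
Minimax strategy: Z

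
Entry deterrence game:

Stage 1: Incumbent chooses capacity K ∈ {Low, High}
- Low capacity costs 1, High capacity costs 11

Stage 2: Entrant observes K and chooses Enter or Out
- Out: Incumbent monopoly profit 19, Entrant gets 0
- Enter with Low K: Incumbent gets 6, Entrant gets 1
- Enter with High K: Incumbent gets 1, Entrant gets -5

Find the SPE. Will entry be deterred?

SPE: (High, Enter|Low, Out|High); Entry deterred. Incumbent net profit = 8

Work:
After Low K: Entrant enters (1 > 0)
After High K: Entrant stays out (-5 < 0)
Incumbent: Low → 6−1=5, High → 19−11=8
Incumbent chooses High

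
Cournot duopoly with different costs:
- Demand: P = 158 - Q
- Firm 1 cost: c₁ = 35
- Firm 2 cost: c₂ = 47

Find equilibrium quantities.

q₁* = 45.0, q₂* = 33.0

Work:
Reaction: q₁ = (158 - 35 - q₂)/2
Reaction: q₂ = (158 - 47 - q₁)/2
Solve simultaneously:
q₁* = (158 - 2×35 + 47)/3 = 45.0
q₂* = (158 - 2×47 + 35)/3 = 33.0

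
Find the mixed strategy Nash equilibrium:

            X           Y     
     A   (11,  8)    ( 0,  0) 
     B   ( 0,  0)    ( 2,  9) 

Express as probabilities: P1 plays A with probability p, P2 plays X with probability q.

p = 0.5294, q = 0.1538

Work:
Find probabilities that make opponent indifferent:
P2 chooses q to make P1 indifferent between A and B
P1 chooses p to make P2 indifferent between X and Y
Mixed NE: P1 plays (A: 0.5294, B: 0.4706), P2 plays (X: 0.1538, Y: 0.8462)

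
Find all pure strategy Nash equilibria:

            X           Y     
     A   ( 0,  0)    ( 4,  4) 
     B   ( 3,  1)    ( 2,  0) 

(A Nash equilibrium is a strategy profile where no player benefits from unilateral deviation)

Nash equilibrium: (A, Y), (B, X)

Work:
Best responses:
  P1 vs X: payoffs [0, 3] → best response B (payoff 3)
  P1 vs Y: payoffs [4, 2] → best response A (payoff 4)
  P2 vs A: payoffs [0, 4] → best response Y (payoff 4)
  P2 vs B: payoffs [1, 0] → best response X (payoff 1)
Mutual best responses: (A,Y), (B,X) → Nash equilibria.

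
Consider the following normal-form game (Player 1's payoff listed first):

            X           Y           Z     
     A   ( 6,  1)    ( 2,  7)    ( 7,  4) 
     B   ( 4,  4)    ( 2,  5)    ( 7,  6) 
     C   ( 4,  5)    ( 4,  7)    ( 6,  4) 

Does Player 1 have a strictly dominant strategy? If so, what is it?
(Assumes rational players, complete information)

No strictly dominant strategy exists for Player 1

Work:
A strategy strictly dominates another if it gives a strictly higher payoff against every opponent action. Compare each pair of P1's strategies column-by-column:
  A vs B: [6 vs 4, 2 vs 2, 7 vs 7] → A does not strictly dominate B (column Y: 2 ≤ 2)
  A vs C: [6 vs 4, 2 vs 4, 7 vs 6] → A does not strictly dominate C (column Y: 2 ≤ 4)
  B vs A: [4 vs 6, 2 vs 2, 7 vs 7] → B does not strictly dominate A (column X: 4 ≤ 6)
  B vs C: [4 vs 4, 2 vs 4, 7 vs 6] → B does not strictly dominate C (column X: 4 ≤ 4)
  C vs A: [4 vs 6, 4 vs 2, 6 vs 7] → C does not strictly dominate A (column X: 4 ≤ 6)
  C vs B: [4 vs 4, 4 vs 2, 6 vs 7] → C does not strictly dominate B (column X: 4 ≤ 4)
No single strategy strictly dominates all others → no strictly dominant strategy.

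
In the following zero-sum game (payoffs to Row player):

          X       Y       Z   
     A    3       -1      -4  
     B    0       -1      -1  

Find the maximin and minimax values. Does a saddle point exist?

Maximin = -1, Minimax = -1, Saddle: True

Work:
Row minimums: [-4, -1] → maximin = -1
Column maximums: [3, -1, -1] → minimax = -1
Saddle point exists! Game value = -1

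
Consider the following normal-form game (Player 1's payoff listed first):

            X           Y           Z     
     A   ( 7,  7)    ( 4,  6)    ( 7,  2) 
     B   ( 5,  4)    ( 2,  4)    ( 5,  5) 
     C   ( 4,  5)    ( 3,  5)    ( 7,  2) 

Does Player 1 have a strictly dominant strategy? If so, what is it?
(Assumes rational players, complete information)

No strictly dominant strategy exists for Player 1

Work:
A strategy strictly dominates another if it gives a strictly higher payoff against every opponent action. Compare each pair of P1's strategies column-by-column:
  A vs B: [7 vs 5, 4 vs 2, 7 vs 5] → A strictly dominates B
  A vs C: [7 vs 4, 4 vs 3, 7 vs 7] → A does not strictly dominate C (column Z: 7 ≤ 7)
  B vs A: [5 vs 7, 2 vs 4, 5 vs 7] → B does not strictly dominate A (column X: 5 ≤ 7)
  B vs C: [5 vs 4, 2 vs 3, 5 vs 7] → B does not strictly dominate C (column Y: 2 ≤ 3)
  C vs A: [4 vs 7, 3 vs 4, 7 vs 7] → C does not strictly dominate A (column X: 4 ≤ 7)
  C vs B: [4 vs 5, 3 vs 2, 7 vs 5] → C does not strictly dominate B (column X: 4 ≤ 5)
No single strategy strictly dominates all others → no strictly dominant strategy.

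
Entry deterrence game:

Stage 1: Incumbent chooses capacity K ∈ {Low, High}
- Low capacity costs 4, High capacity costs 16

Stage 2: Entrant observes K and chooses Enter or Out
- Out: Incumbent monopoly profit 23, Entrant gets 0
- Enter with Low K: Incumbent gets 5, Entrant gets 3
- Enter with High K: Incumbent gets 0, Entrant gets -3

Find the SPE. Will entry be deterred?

SPE: (High, Enter|Low, Out|High); Entry deterred. Incumbent net profit = 7

Work:
After Low K: Entrant enters (3 > 0)
After High K: Entrant stays out (-3 < 0)
Incumbent: Low → 5−4=1, High → 23−16=7
Incumbent chooses High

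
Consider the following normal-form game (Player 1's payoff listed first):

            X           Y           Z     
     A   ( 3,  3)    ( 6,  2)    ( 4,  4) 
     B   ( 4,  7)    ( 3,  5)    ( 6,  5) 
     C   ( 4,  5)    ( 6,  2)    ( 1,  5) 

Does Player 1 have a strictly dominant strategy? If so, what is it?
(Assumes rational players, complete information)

No strictly dominant strategy exists for Player 1

Work:
A strategy strictly dominates another if it gives a strictly higher payoff against every opponent action. Compare each pair of P1's strategies column-by-column:
  A vs B: [3 vs 4, 6 vs 3, 4 vs 6] → A does not strictly dominate B (column X: 3 ≤ 4)
  A vs C: [3 vs 4, 6 vs 6, 4 vs 1] → A does not strictly dominate C (column X: 3 ≤ 4)
  B vs A: [4 vs 3, 3 vs 6, 6 vs 4] → B does not strictly dominate A (column Y: 3 ≤ 6)
  B vs C: [4 vs 4, 3 vs 6, 6 vs 1] → B does not strictly dominate C (column X: 4 ≤ 4)
  C vs A: [4 vs 3, 6 vs 6, 1 vs 4] → C does not strictly dominate A (column Y: 6 ≤ 6)
  C vs B: [4 vs 4, 6 vs 3, 1 vs 6] → C does not strictly dominate B (column X: 4 ≤ 4)
No single strategy strictly dominates all others → no strictly dominant strategy.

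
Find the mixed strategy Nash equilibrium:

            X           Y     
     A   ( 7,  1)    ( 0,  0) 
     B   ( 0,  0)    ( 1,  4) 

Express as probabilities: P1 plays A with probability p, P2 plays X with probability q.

p = 0.8, q = 0.125

Work:
Find probabilities that make opponent indifferent:
P2 chooses q to make P1 indifferent between A and B
P1 chooses p to make P2 indifferent between X and Y
Mixed NE: P1 plays (A: 0.8, B: 0.2), P2 plays (X: 0.125, Y: 0.875)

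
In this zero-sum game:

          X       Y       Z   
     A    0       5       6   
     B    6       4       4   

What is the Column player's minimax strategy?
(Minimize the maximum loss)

Column should play Y, value = 5

Work:
Column player minimizes Row's maximum payoff:
Column X: max payoff to Row = 6
Column Y: max payoff to Row = 5
Column Z: max payoff to Row = 6
Minimum is 5, achieved by column Y.
Minimax strategy: Y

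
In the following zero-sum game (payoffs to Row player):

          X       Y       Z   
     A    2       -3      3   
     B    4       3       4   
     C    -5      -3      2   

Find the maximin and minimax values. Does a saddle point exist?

Maximin = 3, Minimax = 3, Saddle: True

Work:
Row minimums: [-3, 3, -5] → maximin = 3
Column maximums: [4, 3, 4] → minimax = 3
Saddle point exists! Game value = 3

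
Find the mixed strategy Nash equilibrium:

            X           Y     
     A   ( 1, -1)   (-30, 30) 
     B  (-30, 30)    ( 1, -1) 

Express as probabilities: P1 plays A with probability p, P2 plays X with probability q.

p = 0.5, q = 0.5

Work:
Find probabilities that make opponent indifferent:
P2 chooses q to make P1 indifferent between A and B
P1 chooses p to make P2 indifferent between X and Y
Mixed NE: P1 plays (A: 0.5, B: 0.5), P2 plays (X: 0.5, Y: 0.5)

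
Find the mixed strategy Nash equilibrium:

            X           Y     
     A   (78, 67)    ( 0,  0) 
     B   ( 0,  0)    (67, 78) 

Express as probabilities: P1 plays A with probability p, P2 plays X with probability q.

p = 0.5379, q = 0.4621

Work:
Find probabilities that make opponent indifferent:
P2 chooses q to make P1 indifferent between A and B
P1 chooses p to make P2 indifferent between X and Y
Mixed NE: P1 plays (A: 0.5379, B: 0.4621), P2 plays (X: 0.4621, Y: 0.5379)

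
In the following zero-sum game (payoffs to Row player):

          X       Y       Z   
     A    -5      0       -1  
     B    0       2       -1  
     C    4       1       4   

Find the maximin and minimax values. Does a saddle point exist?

Maximin = 1, Minimax = 2, Saddle: False

Work:
Row minimums: [-5, -1, 1] → maximin = 1
Column maximums: [4, 2, 4] → minimax = 2
No saddle point (maximin ≠ minimax). Mixed strategy needed.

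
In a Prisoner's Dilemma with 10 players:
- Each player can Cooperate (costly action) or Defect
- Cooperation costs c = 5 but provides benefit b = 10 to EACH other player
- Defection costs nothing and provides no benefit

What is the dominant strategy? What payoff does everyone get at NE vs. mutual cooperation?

Dominant: Defect; NE payoff = 0; Coop payoff = 85

Work:
Defect dominates (saves cost c = 5, benefit to others is external)
NE: All defect → everyone gets 0
If all cooperate: each receives (9)×10 - 5 = 85
Social dilemma: 85 > 0 but NE gives 0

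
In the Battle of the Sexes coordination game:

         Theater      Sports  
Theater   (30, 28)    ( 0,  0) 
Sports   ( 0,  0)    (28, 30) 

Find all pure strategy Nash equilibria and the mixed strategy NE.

Pure NE: (Theater, Theater) and (Sports, Sports); Mixed NE: p = 0.5172, q = 0.4828

Work:
Check pure NE:
(Theater, Theater): (30, 28) - no unilateral deviation beneficial
(Sports, Sports): (28, 30) - no unilateral deviation beneficial
Mixed NE: P1 plays Theater with p = 0.5172, P2 plays Theater with q = 0.4828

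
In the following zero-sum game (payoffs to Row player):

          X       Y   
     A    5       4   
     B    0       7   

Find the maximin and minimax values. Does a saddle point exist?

Maximin = 4, Minimax = 5, Saddle: False

Work:
Row minimums: [4, 0] → maximin = 4
Column maximums: [5, 7] → minimax = 5
No saddle point (maximin ≠ minimax). Mixed strategy needed.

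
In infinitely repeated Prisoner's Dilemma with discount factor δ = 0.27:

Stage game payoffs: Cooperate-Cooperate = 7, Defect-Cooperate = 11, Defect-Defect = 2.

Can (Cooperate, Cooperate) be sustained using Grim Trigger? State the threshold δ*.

δ* = 0.4444; since δ = 0.27 < 0.4444, cooperation cannot be sustained

Work:
For Grim Trigger:
Cooperate forever: 7/(1-δ)
Defect then punished: 11 + 2·δ/(1-δ)
Need: 7/(1-δ) ≥ 11 + 2·δ/(1-δ)
Solving: δ ≥ (T-R)/(T-P) = (11-7)/(11-2) = 0.4444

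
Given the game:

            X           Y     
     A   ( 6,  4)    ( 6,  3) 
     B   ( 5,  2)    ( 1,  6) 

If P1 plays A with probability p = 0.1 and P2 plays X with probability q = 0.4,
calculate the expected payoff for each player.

E[P1] = 2.94, E[P2] = 4.3

Work:
E[P1] = p·q·π₁(A,X) + p·(1-q)·π₁(A,Y) + (1-p)·q·π₁(B,X) + (1-p)·(1-q)·π₁(B,Y)
= 0.1·0.4·6 + 0.1·0.6·6 + 0.9·0.4·5 + 0.9·0.6·1
= 2.94

E[P2] = 4.3 (similar calculation)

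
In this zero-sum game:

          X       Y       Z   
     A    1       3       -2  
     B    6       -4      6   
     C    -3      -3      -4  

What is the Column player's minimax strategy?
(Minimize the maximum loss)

Column should play Y, value = 3

Work:
Column player minimizes Row's maximum payoff:
Column X: max payoff to Row = 6
Column Y: max payoff to Row = 3
Column Z: max payoff to Row = 6
Minimum is 3, achieved by column Y.
Minimax strategy: Y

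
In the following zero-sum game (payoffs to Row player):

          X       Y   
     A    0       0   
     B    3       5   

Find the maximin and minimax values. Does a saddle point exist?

Maximin = 3, Minimax = 3, Saddle: True

Work:
Row minimums: [0, 3] → maximin = 3
Column maximums: [3, 5] → minimax = 3
Saddle point exists! Game value = 3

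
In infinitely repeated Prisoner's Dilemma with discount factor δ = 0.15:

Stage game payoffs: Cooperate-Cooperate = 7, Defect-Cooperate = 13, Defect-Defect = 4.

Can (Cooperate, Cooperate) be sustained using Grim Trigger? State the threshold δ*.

δ* = 0.6667; since δ = 0.15 < 0.6667, cooperation cannot be sustained

Work:
For Grim Trigger:
Cooperate forever: 7/(1-δ)
Defect then punished: 13 + 4·δ/(1-δ)
Need: 7/(1-δ) ≥ 13 + 4·δ/(1-δ)
Solving: δ ≥ (T-R)/(T-P) = (13-7)/(13-4) = 0.6667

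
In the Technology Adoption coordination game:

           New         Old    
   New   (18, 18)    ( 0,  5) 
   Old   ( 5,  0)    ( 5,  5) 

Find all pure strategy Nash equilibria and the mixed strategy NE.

Pure NE: (New, New) and (Old, Old); Mixed NE: p = 0.2778, q = 0.2778

Work:
Check pure NE:
(New, New): (18, 18) - no unilateral deviation beneficial
(Old, Old): (5, 5) - no unilateral deviation beneficial
Mixed NE: P1 plays New with p = 0.2778, P2 plays New with q = 0.2778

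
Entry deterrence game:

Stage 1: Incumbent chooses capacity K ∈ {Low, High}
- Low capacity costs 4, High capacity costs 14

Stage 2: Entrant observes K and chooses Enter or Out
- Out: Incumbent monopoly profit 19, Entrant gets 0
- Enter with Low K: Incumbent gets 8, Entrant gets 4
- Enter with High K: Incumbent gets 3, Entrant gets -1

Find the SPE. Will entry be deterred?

SPE: (High, Enter|Low, Out|High); Entry deterred. Incumbent net profit = 5

Work:
After Low K: Entrant enters (4 > 0)
After High K: Entrant stays out (-1 < 0)
Incumbent: Low → 8−4=4, High → 19−14=5
Incumbent chooses High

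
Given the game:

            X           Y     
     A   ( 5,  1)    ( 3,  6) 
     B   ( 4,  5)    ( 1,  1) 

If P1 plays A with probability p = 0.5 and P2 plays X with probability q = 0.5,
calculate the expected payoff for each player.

E[P1] = 3.25, E[P2] = 3.25

Work:
E[P1] = p·q·π₁(A,X) + p·(1-q)·π₁(A,Y) + (1-p)·q·π₁(B,X) + (1-p)·(1-q)·π₁(B,Y)
= 0.5·0.5·5 + 0.5·0.5·3 + 0.5·0.5·4 + 0.5·0.5·1
= 3.25

E[P2] = 3.25 (similar calculation)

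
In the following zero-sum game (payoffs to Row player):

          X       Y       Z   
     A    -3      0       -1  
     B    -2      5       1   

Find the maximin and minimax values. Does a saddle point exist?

Maximin = -2, Minimax = -2, Saddle: True

Work:
Row minimums: [-3, -2] → maximin = -2
Column maximums: [-2, 5, 1] → minimax = -2
Saddle point exists! Game value = -2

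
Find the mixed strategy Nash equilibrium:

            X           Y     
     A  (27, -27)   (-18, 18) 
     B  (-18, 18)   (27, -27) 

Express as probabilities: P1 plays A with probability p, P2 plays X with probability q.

p = 0.5, q = 0.5

Work:
Find probabilities that make opponent indifferent:
P2 chooses q to make P1 indifferent between A and B
P1 chooses p to make P2 indifferent between X and Y
Mixed NE: P1 plays (A: 0.5, B: 0.5), P2 plays (X: 0.5, Y: 0.5)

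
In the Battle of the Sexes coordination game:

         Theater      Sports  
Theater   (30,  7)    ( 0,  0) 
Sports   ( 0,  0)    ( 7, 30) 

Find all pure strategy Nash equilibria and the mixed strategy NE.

Pure NE: (Theater, Theater) and (Sports, Sports); Mixed NE: p = 0.8108, q = 0.1892

Work:
Check pure NE:
(Theater, Theater): (30, 7) - no unilateral deviation beneficial
(Sports, Sports): (7, 30) - no unilateral deviation beneficial
Mixed NE: P1 plays Theater with p = 0.8108, P2 plays Theater with q = 0.1892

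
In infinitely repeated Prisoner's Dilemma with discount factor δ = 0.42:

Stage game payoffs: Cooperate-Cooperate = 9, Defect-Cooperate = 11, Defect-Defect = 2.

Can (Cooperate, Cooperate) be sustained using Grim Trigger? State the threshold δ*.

δ* = 0.2222; since δ = 0.42 ≥ 0.2222, cooperation can be sustained

Work:
For Grim Trigger:
Cooperate forever: 9/(1-δ)
Defect then punished: 11 + 2·δ/(1-δ)
Need: 9/(1-δ) ≥ 11 + 2·δ/(1-δ)
Solving: δ ≥ (T-R)/(T-P) = (11-9)/(11-2) = 0.2222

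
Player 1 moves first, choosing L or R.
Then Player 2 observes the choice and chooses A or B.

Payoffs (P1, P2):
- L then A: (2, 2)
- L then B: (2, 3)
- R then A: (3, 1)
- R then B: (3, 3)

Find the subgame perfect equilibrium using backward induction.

P1 plays R, P2 plays B after L and B after R; Payoff (3, 3)

Work:
Backward induction:
After L: P2 chooses B → P1 gets 2
After R: P2 chooses B → P1 gets 3
P1 chooses R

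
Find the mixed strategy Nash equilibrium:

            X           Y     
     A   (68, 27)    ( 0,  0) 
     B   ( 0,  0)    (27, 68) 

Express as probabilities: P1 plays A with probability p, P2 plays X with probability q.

p = 0.7158, q = 0.2842

Work:
Find probabilities that make opponent indifferent:
P2 chooses q to make P1 indifferent between A and B
P1 chooses p to make P2 indifferent between X and Y
Mixed NE: P1 plays (A: 0.7158, B: 0.2842), P2 plays (X: 0.2842, Y: 0.7158)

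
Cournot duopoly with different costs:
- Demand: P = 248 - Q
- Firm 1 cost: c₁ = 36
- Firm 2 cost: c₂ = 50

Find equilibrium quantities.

q₁* = 75.33, q₂* = 61.33

Work:
Reaction: q₁ = (248 - 36 - q₂)/2
Reaction: q₂ = (248 - 50 - q₁)/2
Solve simultaneously:
q₁* = (248 - 2×36 + 50)/3 = 75.33
q₂* = (248 - 2×50 + 36)/3 = 61.33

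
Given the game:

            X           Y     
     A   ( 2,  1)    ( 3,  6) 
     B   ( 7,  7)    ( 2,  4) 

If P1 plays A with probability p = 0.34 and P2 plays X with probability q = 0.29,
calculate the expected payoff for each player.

E[P1] = 3.1984, E[P2] = 4.7612

Work:
E[P1] = p·q·π₁(A,X) + p·(1-q)·π₁(A,Y) + (1-p)·q·π₁(B,X) + (1-p)·(1-q)·π₁(B,Y)
= 0.34·0.29·2 + 0.34·0.71·3 + 0.66·0.29·7 + 0.66·0.71·2
= 3.1984

E[P2] = 4.7612 (similar calculation)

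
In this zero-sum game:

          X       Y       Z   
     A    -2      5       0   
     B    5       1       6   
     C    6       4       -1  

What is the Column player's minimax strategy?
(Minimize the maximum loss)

Column should play Y, value = 5

Work:
Column player minimizes Row's maximum payoff:
Column X: max payoff to Row = 6
Column Y: max payoff to Row = 5
Column Z: max payoff to Row = 6
Minimum is 5, achieved by column Y.
Minimax strategy: Y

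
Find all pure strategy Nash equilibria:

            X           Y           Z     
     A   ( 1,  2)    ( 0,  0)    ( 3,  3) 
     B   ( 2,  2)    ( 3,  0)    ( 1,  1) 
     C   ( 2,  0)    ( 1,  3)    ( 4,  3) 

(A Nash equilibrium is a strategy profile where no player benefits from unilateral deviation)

Nash equilibrium: (B, X), (C, Z)

Work:
Best responses:
  P1 vs X: payoffs [1, 2, 2] → best response B/C (payoff 2)
  P1 vs Y: payoffs [0, 3, 1] → best response B (payoff 3)
  P1 vs Z: payoffs [3, 1, 4] → best response C (payoff 4)
  P2 vs A: payoffs [2, 0, 3] → best response Z (payoff 3)
  P2 vs B: payoffs [2, 0, 1] → best response X (payoff 2)
  P2 vs C: payoffs [0, 3, 3] → best response Y/Z (payoff 3)
Mutual best responses: (B,X), (C,Z) → Nash equilibria.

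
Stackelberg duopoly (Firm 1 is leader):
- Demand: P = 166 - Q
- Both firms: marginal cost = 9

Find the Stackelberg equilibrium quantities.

q₁* (leader) = 78.5, q₂* (follower) = 39.25

Work:
Follower's reaction: q₂ = (a - c - q₁)/2
Leader substitutes: π₁ = q₁·(a - q₁ - (a-c-q₁)/2 - c)
FOC: q₁* = (166 - 9)/2 = 78.50
Then: q₂* = (166 - 9 - 78.5)/2 = 39.25
Leader has first-mover advantage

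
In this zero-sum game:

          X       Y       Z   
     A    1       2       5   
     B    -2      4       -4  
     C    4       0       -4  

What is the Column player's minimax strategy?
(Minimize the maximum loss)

Column should play X or Y (all achieve the minimum), value = 4

Work:
Column player minimizes Row's maximum payoff:
Column X: max payoff to Row = 4
Column Y: max payoff to Row = 4
Column Z: max payoff to Row = 5
Minimum is 4, achieved by columns X, Y (tied).
Each of X or Y is a minimax strategy.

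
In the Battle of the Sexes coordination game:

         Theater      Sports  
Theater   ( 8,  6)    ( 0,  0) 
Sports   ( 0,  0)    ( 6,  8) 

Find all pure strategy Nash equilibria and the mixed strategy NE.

Pure NE: (Theater, Theater) and (Sports, Sports); Mixed NE: p = 0.5714, q = 0.4286

Work:
Check pure NE:
(Theater, Theater): (8, 6) - no unilateral deviation beneficial
(Sports, Sports): (6, 8) - no unilateral deviation beneficial
Mixed NE: P1 plays Theater with p = 0.5714, P2 plays Theater with q = 0.4286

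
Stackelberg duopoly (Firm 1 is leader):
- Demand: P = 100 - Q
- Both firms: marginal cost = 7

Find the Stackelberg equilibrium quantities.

q₁* (leader) = 46.5, q₂* (follower) = 23.25

Work:
Follower's reaction: q₂ = (a - c - q₁)/2
Leader substitutes: π₁ = q₁·(a - q₁ - (a-c-q₁)/2 - c)
FOC: q₁* = (100 - 7)/2 = 46.50
Then: q₂* = (100 - 7 - 46.5)/2 = 23.25
Leader has first-mover advantage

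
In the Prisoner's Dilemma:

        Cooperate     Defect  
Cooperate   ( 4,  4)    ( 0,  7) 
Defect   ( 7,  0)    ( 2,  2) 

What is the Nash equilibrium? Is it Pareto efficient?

(Defect, Defect) is NE; not Pareto efficient

Work:
Defect dominates Cooperate for both players:
If P2 cooperates: Defect (7) > Cooperate (4)
If P2 defects: Defect (2) > Cooperate (0)
NE: (Defect, Defect) with payoff (2, 2)
But (Cooperate, Cooperate) = (4, 4) Pareto dominates (2, 2)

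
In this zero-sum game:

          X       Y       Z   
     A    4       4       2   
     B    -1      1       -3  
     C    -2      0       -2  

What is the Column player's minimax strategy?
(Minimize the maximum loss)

Column should play Z, value = 2

Work:
Column player minimizes Row's maximum payoff:
Column X: max payoff to Row = 4
Column Y: max payoff to Row = 4
Column Z: max payoff to Row = 2
Minimum is 2, achieved by column Z.
Minimax strategy: Z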